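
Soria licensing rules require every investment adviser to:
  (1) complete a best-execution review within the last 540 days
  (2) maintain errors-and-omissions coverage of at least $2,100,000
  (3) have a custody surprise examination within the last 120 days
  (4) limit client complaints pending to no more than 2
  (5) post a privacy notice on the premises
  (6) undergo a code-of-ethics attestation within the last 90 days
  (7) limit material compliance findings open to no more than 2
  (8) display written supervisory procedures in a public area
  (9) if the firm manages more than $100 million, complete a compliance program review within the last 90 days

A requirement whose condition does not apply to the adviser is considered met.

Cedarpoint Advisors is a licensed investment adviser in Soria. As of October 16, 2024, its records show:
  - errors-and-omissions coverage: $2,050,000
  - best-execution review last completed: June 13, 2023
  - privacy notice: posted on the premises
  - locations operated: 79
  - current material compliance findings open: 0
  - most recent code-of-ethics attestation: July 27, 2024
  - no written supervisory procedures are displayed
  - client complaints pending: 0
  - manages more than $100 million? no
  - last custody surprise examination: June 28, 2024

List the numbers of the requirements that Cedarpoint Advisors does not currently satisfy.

2, 8

1. best-execution review 491 days ago vs limit 540 → met
2. errors-and-omissions coverage $2,050,000 < $2,100,000 → not met
3. custody surprise examination 110 days ago vs limit 120 → met
4. client complaints pending 0 ≤ 2 → met
5. privacy notice present → met
6. code-of-ethics attestation 81 days ago vs limit 90 → met
7. material compliance findings open 0 ≤ 2 → met
8. written supervisory procedures absent → not met
9. condition 'manages more than $100 million' does not hold → requirement n/a → met
Not met: 2, 8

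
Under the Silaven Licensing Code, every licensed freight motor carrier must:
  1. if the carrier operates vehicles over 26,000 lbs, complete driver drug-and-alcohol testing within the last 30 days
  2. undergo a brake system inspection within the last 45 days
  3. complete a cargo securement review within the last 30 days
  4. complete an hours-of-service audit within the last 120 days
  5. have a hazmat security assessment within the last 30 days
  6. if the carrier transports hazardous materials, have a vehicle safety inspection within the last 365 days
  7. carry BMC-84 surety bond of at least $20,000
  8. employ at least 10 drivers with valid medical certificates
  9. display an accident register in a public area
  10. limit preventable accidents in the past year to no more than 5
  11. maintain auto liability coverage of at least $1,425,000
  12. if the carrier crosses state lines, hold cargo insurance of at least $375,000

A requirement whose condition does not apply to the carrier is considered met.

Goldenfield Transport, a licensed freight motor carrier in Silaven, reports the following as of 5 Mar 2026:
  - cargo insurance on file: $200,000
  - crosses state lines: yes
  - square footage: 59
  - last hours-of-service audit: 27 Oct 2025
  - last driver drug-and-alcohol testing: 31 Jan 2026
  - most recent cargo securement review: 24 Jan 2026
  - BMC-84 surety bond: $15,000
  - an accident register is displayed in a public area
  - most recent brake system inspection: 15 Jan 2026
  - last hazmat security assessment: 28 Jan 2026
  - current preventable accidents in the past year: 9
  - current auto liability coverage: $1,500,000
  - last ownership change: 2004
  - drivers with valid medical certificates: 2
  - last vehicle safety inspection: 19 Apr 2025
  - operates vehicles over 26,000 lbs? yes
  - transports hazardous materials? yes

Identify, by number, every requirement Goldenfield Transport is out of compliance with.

1, 2, 3, 4, 5, 7, 8, 10, 12

1. condition 'operates vehicles over 26,000 lbs' holds; driver drug-and-alcohol testing 33 days ago vs limit 30 → not met
2. brake system inspection 49 days ago vs limit 45 → not met
3. cargo securement review 40 days ago vs limit 30 → not met
4. hours-of-service audit 129 days ago vs limit 120 → not met
5. hazmat security assessment 36 days ago vs limit 30 → not met
6. condition 'transports hazardous materials' holds; vehicle safety inspection 320 days ago vs limit 365 → met
7. BMC-84 surety bond $15,000 < $20,000 → not met
8. drivers with valid medical certificates 2 < 10 → not met
9. accident register present → met
10. preventable accidents in the past year 9 > 5 → not met
11. auto liability coverage $1,500,000 ≥ $1,425,000 → met
12. condition 'crosses state lines' holds; cargo insurance $200,000 < $375,000 → not met
Not met: 1, 2, 3, 4, 5, 7, 8, 10, 12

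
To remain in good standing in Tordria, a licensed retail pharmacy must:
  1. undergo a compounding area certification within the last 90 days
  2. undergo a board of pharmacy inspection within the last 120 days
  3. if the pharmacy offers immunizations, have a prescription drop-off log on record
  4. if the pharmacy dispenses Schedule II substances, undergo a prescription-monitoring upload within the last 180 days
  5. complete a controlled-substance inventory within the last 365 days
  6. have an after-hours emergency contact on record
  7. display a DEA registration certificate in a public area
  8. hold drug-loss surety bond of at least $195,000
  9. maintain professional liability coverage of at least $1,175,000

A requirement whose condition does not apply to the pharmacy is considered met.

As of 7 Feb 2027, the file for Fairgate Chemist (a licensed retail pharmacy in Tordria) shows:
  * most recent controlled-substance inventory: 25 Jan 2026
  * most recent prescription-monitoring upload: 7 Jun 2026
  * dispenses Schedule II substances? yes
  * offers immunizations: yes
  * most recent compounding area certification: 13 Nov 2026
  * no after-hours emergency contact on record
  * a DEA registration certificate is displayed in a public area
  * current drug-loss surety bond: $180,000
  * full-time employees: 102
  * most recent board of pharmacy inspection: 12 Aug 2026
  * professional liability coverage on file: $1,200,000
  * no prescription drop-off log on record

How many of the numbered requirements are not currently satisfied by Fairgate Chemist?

6

1. compounding area certification 86 days ago vs limit 90 → met
2. board of pharmacy inspection 179 days ago vs limit 120 → not met
3. condition 'offers immunizations' holds; prescription drop-off log absent → not met
4. condition 'dispenses Schedule II substances' holds; prescription-monitoring upload 245 days ago vs limit 180 → not met
5. controlled-substance inventory 378 days ago vs limit 365 → not met
6. after-hours emergency contact absent → not met
7. DEA registration certificate present → met
8. drug-loss surety bond $180,000 < $195,000 → not met
9. professional liability coverage $1,200,000 ≥ $1,175,000 → met
Not met: 6 of 9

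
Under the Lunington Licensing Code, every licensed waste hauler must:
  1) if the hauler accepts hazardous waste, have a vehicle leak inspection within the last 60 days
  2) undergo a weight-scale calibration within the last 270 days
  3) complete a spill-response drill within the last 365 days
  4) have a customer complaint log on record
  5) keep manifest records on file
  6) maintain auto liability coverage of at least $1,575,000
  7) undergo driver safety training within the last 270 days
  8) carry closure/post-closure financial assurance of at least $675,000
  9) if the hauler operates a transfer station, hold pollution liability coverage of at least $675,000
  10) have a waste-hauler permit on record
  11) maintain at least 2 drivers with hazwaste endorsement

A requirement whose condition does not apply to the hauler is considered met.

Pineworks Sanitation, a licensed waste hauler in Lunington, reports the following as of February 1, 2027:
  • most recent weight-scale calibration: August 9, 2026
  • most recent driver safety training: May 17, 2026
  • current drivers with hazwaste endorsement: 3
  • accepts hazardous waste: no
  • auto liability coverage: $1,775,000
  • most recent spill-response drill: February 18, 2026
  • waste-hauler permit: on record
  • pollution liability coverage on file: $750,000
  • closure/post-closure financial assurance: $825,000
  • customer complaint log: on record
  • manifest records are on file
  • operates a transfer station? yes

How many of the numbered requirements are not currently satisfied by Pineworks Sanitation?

0

1. condition 'accepts hazardous waste' does not hold → requirement n/a → met
2. weight-scale calibration 176 days ago vs limit 270 → met
3. spill-response drill 348 days ago vs limit 365 → met
4. customer complaint log present → met
5. manifest records present → met
6. auto liability coverage $1,775,000 ≥ $1,575,000 → met
7. driver safety training 260 days ago vs limit 270 → met
8. closure/post-closure financial assurance $825,000 ≥ $675,000 → met
9. condition 'operates a transfer station' holds; pollution liability coverage $750,000 ≥ $675,000 → met
10. waste-hauler permit present → met
11. drivers with hazwaste endorsement 3 ≥ 2 → met
Not met: 0 of 11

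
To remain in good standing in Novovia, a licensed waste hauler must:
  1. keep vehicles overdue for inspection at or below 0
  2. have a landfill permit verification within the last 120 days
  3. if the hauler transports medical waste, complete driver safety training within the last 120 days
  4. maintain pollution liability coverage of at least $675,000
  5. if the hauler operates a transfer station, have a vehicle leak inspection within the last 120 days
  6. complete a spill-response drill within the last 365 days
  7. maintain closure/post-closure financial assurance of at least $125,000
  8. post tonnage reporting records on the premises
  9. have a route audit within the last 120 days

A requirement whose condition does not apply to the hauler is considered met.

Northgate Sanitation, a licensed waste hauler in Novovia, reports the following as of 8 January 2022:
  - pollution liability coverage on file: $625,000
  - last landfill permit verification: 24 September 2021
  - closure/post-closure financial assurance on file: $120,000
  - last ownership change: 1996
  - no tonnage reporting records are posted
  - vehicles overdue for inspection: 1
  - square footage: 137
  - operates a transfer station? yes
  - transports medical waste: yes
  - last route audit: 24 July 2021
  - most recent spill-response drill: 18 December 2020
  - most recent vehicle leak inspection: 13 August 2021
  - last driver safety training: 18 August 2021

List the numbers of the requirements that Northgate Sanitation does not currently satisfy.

1. vehicles overdue for inspection 1 > 0 → not met
2. landfill permit verification 106 days ago vs limit 120 → met
3. condition 'transports medical waste' holds; driver safety training 143 days ago vs limit 120 → not met
4. pollution liability coverage $625,000 < $675,000 → not met
5. condition 'operates a transfer station' holds; vehicle leak inspection 148 days ago vs limit 120 → not met
6. spill-response drill 386 days ago vs limit 365 → not met
7. closure/post-closure financial assurance $120,000 < $125,000 → not met
8. tonnage reporting records absent → not met
9. route audit 168 days ago vs limit 120 → not met
Not met: 1, 3, 4, 5, 6, 7, 8, 9

1, 3, 4, 5, 6, 7, 8, 9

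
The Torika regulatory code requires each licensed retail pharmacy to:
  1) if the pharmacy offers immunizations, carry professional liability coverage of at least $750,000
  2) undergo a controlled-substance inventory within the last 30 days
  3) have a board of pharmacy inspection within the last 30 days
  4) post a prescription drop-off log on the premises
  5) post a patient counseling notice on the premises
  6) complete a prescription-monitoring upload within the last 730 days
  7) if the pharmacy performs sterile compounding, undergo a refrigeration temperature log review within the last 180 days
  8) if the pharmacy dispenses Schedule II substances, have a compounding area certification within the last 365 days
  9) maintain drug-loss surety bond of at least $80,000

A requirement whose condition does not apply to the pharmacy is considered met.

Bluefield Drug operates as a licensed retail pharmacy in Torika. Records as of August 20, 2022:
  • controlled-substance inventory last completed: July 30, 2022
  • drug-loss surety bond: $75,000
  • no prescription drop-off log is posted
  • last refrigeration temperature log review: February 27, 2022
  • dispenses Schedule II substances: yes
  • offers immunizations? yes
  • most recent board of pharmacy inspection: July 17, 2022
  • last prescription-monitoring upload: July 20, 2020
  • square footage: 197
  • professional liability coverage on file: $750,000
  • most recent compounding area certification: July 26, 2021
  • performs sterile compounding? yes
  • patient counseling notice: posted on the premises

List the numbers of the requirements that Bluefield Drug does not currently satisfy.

3, 4, 6, 8, 9

1. condition 'offers immunizations' holds; professional liability coverage $750,000 ≥ $750,000 → met
2. controlled-substance inventory 21 days ago vs limit 30 → met
3. board of pharmacy inspection 34 days ago vs limit 30 → not met
4. prescription drop-off log absent → not met
5. patient counseling notice present → met
6. prescription-monitoring upload 761 days ago vs limit 730 → not met
7. condition 'performs sterile compounding' holds; refrigeration temperature log review 174 days ago vs limit 180 → met
8. condition 'dispenses Schedule II substances' holds; compounding area certification 390 days ago vs limit 365 → not met
9. drug-loss surety bond $75,000 < $80,000 → not met
Not met: 3, 4, 6, 8, 9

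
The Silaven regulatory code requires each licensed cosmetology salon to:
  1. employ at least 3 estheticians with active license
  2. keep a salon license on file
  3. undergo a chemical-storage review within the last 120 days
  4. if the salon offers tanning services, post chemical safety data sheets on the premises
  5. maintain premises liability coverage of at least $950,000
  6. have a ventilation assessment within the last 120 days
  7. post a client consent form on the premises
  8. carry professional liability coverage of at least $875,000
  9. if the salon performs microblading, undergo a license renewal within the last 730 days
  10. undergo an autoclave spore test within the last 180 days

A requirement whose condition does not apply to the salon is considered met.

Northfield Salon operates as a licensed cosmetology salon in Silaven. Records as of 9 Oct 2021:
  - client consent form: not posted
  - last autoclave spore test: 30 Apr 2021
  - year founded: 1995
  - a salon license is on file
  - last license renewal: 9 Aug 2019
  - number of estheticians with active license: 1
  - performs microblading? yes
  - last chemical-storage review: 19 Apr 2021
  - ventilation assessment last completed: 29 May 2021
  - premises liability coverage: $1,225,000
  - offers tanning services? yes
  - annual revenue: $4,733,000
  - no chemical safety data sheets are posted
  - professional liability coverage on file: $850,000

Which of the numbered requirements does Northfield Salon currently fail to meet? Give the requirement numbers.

1. estheticians with active license 1 < 3 → not met
2. salon license present → met
3. chemical-storage review 173 days ago vs limit 120 → not met
4. condition 'offers tanning services' holds; chemical safety data sheets absent → not met
5. premises liability coverage $1,225,000 ≥ $950,000 → met
6. ventilation assessment 133 days ago vs limit 120 → not met
7. client consent form absent → not met
8. professional liability coverage $850,000 < $875,000 → not met
9. condition 'performs microblading' holds; license renewal 792 days ago vs limit 730 → not met
10. autoclave spore test 162 days ago vs limit 180 → met
Not met: 1, 3, 4, 6, 7, 8, 9

1, 3, 4, 6, 7, 8, 9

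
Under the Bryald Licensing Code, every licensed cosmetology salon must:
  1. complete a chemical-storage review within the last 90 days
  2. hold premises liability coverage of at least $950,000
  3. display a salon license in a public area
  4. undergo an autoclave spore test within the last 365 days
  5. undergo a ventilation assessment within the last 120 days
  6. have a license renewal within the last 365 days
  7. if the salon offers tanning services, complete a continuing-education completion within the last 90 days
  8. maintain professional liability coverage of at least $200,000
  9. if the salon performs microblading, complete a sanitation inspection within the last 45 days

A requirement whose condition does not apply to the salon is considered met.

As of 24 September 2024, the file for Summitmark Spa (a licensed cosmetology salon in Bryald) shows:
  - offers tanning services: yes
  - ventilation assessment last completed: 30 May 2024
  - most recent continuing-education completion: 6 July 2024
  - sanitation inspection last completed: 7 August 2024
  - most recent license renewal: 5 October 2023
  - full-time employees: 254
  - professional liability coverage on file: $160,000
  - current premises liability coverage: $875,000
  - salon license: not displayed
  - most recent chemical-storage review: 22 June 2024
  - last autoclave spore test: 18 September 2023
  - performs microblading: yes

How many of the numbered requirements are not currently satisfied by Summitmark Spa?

6

1. chemical-storage review 94 days ago vs limit 90 → not met
2. premises liability coverage $875,000 < $950,000 → not met
3. salon license absent → not met
4. autoclave spore test 372 days ago vs limit 365 → not met
5. ventilation assessment 117 days ago vs limit 120 → met
6. license renewal 355 days ago vs limit 365 → met
7. condition 'offers tanning services' holds; continuing-education completion 80 days ago vs limit 90 → met
8. professional liability coverage $160,000 < $200,000 → not met
9. condition 'performs microblading' holds; sanitation inspection 48 days ago vs limit 45 → not met
Not met: 6 of 9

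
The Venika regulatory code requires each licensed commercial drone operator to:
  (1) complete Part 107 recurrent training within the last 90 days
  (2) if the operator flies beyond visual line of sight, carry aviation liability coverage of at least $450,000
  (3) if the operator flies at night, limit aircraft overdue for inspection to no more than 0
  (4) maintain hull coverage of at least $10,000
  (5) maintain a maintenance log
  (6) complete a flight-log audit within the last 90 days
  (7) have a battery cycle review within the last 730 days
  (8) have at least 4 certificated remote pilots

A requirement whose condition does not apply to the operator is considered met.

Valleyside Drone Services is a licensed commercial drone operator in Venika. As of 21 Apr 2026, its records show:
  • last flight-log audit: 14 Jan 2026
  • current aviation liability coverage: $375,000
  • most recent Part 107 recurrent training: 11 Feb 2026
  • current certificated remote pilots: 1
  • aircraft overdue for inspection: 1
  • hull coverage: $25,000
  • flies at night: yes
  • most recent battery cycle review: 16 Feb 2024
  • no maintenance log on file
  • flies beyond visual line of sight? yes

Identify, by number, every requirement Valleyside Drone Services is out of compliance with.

1. Part 107 recurrent training 69 days ago vs limit 90 → met
2. condition 'flies beyond visual line of sight' holds; aviation liability coverage $375,000 < $450,000 → not met
3. condition 'flies at night' holds; aircraft overdue for inspection 1 > 0 → not met
4. hull coverage $25,000 ≥ $10,000 → met
5. maintenance log absent → not met
6. flight-log audit 97 days ago vs limit 90 → not met
7. battery cycle review 795 days ago vs limit 730 → not met
8. certificated remote pilots 1 < 4 → not met
Not met: 2, 3, 5, 6, 7, 8

2, 3, 5, 6, 7, 8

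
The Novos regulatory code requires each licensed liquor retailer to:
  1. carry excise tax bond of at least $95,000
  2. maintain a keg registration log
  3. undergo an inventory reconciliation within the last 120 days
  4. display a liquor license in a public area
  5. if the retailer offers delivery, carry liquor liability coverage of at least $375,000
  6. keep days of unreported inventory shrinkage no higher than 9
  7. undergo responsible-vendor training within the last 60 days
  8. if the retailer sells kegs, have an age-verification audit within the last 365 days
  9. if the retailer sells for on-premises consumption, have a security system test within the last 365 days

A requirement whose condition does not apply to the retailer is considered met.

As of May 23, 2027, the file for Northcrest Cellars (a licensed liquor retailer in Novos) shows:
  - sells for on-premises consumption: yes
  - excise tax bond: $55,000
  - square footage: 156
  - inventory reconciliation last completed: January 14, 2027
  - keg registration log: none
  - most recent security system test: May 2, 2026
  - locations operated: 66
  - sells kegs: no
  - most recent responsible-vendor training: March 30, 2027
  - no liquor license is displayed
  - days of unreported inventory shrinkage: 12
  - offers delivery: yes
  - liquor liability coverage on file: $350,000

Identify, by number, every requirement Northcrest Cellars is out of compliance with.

1, 2, 3, 4, 5, 6, 9

1. excise tax bond $55,000 < $95,000 → not met
2. keg registration log absent → not met
3. inventory reconciliation 129 days ago vs limit 120 → not met
4. liquor license absent → not met
5. condition 'offers delivery' holds; liquor liability coverage $350,000 < $375,000 → not met
6. days of unreported inventory shrinkage 12 > 9 → not met
7. responsible-vendor training 54 days ago vs limit 60 → met
8. condition 'sells kegs' does not hold → requirement n/a → met
9. condition 'sells for on-premises consumption' holds; security system test 386 days ago vs limit 365 → not met
Not met: 1, 2, 3, 4, 5, 6, 9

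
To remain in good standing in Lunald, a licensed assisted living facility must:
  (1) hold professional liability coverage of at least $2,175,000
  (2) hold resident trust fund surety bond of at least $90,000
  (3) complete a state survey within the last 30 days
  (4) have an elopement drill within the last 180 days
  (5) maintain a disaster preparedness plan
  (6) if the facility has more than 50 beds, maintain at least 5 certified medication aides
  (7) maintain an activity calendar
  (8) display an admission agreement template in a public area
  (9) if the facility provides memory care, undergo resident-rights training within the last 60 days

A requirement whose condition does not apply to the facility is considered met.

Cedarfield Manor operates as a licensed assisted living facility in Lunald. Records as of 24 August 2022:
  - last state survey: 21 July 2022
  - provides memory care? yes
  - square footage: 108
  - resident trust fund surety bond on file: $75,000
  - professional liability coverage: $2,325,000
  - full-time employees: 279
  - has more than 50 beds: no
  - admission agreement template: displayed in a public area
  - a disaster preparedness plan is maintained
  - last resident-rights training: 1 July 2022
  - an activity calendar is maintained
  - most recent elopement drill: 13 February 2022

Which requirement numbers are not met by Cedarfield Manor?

2, 3, 4

1. professional liability coverage $2,325,000 ≥ $2,175,000 → met
2. resident trust fund surety bond $75,000 < $90,000 → not met
3. state survey 34 days ago vs limit 30 → not met
4. elopement drill 192 days ago vs limit 180 → not met
5. disaster preparedness plan present → met
6. condition 'has more than 50 beds' does not hold → requirement n/a → met
7. activity calendar present → met
8. admission agreement template present → met
9. condition 'provides memory care' holds; resident-rights training 54 days ago vs limit 60 → met
Not met: 2, 3, 4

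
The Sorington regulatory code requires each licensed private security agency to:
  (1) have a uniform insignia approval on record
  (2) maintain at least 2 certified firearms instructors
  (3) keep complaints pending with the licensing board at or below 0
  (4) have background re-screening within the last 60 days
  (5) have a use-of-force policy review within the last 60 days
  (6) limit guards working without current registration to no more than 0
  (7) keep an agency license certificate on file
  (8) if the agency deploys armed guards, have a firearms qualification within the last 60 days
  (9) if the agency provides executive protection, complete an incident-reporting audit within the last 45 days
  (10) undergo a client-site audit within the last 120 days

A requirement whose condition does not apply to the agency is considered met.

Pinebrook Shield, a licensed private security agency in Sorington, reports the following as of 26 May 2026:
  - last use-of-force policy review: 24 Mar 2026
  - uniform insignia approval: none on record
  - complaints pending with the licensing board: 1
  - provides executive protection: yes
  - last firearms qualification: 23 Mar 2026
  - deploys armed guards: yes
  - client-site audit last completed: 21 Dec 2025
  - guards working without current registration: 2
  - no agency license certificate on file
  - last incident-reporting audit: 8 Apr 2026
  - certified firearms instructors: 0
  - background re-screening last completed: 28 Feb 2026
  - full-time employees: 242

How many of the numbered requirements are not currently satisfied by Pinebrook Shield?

10

1. uniform insignia approval absent → not met
2. certified firearms instructors 0 < 2 → not met
3. complaints pending with the licensing board 1 > 0 → not met
4. background re-screening 87 days ago vs limit 60 → not met
5. use-of-force policy review 63 days ago vs limit 60 → not met
6. guards working without current registration 2 > 0 → not met
7. agency license certificate absent → not met
8. condition 'deploys armed guards' holds; firearms qualification 64 days ago vs limit 60 → not met
9. condition 'provides executive protection' holds; incident-reporting audit 48 days ago vs limit 45 → not met
10. client-site audit 156 days ago vs limit 120 → not met
Not met: 10 of 10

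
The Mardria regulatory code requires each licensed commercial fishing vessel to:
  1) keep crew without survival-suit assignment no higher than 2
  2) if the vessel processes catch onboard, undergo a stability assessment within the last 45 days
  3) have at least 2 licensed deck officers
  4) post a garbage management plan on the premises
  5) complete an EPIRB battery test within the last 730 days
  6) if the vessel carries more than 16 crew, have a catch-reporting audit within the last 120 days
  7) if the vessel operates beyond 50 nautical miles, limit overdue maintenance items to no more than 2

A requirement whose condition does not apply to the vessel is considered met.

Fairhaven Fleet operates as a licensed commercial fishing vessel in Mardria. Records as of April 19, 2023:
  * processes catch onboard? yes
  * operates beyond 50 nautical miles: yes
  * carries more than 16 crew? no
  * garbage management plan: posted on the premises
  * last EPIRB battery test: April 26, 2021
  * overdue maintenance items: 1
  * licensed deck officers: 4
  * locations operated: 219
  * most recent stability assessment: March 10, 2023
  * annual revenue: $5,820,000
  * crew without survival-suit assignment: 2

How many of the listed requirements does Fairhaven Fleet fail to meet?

1. crew without survival-suit assignment 2 ≤ 2 → met
2. condition 'processes catch onboard' holds; stability assessment 40 days ago vs limit 45 → met
3. licensed deck officers 4 ≥ 2 → met
4. garbage management plan present → met
5. EPIRB battery test 723 days ago vs limit 730 → met
6. condition 'carries more than 16 crew' does not hold → requirement n/a → met
7. condition 'operates beyond 50 nautical miles' holds; overdue maintenance items 1 ≤ 2 → met
Not met: 0 of 7

0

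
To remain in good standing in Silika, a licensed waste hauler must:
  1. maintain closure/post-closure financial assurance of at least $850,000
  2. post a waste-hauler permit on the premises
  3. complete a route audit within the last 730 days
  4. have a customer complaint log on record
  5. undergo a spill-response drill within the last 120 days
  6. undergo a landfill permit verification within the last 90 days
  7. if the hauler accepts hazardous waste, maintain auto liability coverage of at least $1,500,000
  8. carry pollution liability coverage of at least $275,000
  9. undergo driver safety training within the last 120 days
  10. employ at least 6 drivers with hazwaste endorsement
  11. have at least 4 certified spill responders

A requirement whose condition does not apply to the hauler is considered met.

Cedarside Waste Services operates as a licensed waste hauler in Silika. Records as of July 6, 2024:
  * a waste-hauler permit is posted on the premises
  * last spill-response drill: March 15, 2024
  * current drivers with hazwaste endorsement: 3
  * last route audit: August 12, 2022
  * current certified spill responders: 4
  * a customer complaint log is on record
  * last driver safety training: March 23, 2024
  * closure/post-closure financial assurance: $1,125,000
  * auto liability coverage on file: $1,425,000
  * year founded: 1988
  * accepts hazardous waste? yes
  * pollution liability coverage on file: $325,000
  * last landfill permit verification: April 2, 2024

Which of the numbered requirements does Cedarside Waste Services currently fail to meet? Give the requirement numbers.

1. closure/post-closure financial assurance $1,125,000 ≥ $850,000 → met
2. waste-hauler permit present → met
3. route audit 694 days ago vs limit 730 → met
4. customer complaint log present → met
5. spill-response drill 113 days ago vs limit 120 → met
6. landfill permit verification 95 days ago vs limit 90 → not met
7. condition 'accepts hazardous waste' holds; auto liability coverage $1,425,000 < $1,500,000 → not met
8. pollution liability coverage $325,000 ≥ $275,000 → met
9. driver safety training 105 days ago vs limit 120 → met
10. drivers with hazwaste endorsement 3 < 6 → not met
11. certified spill responders 4 ≥ 4 → met
Not met: 6, 7, 10

6, 7, 10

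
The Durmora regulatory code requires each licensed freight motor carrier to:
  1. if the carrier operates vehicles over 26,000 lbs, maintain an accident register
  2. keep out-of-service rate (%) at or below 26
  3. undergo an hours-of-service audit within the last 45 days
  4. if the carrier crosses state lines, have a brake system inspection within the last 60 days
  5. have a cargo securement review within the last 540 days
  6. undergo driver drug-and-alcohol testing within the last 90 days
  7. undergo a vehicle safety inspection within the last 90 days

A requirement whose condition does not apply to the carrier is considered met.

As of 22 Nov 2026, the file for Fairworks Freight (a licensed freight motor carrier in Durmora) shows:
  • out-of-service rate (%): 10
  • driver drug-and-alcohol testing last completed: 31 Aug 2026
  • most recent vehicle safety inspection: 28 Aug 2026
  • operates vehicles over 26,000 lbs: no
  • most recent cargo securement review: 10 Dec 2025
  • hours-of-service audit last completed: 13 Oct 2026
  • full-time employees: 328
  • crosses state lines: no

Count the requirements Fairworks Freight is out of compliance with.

1. condition 'operates vehicles over 26,000 lbs' does not hold → requirement n/a → met
2. out-of-service rate (%) 10 ≤ 26 → met
3. hours-of-service audit 40 days ago vs limit 45 → met
4. condition 'crosses state lines' does not hold → requirement n/a → met
5. cargo securement review 347 days ago vs limit 540 → met
6. driver drug-and-alcohol testing 83 days ago vs limit 90 → met
7. vehicle safety inspection 86 days ago vs limit 90 → met
Not met: 0 of 7

0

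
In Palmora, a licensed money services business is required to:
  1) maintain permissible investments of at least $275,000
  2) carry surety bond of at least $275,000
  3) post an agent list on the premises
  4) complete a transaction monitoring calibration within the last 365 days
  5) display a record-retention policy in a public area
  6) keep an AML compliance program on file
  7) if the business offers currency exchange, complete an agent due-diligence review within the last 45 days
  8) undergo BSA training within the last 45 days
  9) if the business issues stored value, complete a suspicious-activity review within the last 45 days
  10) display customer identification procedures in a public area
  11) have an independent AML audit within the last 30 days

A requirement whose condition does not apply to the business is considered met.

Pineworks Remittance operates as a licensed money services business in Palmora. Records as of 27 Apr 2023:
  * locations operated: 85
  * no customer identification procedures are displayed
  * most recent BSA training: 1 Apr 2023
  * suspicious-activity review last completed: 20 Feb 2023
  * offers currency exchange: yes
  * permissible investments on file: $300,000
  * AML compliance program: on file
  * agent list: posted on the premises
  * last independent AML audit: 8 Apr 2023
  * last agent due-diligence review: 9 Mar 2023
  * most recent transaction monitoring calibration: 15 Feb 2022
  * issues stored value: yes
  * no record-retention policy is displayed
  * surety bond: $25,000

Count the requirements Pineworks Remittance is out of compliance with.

1. permissible investments $300,000 ≥ $275,000 → met
2. surety bond $25,000 < $275,000 → not met
3. agent list present → met
4. transaction monitoring calibration 436 days ago vs limit 365 → not met
5. record-retention policy absent → not met
6. AML compliance program present → met
7. condition 'offers currency exchange' holds; agent due-diligence review 49 days ago vs limit 45 → not met
8. BSA training 26 days ago vs limit 45 → met
9. condition 'issues stored value' holds; suspicious-activity review 66 days ago vs limit 45 → not met
10. customer identification procedures absent → not met
11. independent AML audit 19 days ago vs limit 30 → met
Not met: 6 of 11

6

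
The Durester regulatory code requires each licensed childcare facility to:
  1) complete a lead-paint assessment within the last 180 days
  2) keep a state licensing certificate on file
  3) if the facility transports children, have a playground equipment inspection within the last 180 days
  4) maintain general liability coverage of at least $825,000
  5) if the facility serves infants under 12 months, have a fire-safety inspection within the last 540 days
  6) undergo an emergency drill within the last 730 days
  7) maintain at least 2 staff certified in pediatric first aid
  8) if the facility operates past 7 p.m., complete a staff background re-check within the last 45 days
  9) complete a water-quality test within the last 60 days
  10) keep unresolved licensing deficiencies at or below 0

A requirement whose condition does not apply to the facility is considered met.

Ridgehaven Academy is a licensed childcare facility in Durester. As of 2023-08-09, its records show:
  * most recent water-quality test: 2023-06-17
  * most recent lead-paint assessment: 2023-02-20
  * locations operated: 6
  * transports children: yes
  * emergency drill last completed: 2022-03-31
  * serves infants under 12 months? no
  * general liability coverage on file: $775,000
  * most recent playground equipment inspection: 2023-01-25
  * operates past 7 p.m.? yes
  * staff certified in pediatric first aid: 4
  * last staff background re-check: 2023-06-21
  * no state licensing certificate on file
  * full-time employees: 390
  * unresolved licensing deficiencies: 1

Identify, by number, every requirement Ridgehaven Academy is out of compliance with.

1. lead-paint assessment 170 days ago vs limit 180 → met
2. state licensing certificate absent → not met
3. condition 'transports children' holds; playground equipment inspection 196 days ago vs limit 180 → not met
4. general liability coverage $775,000 < $825,000 → not met
5. condition 'serves infants under 12 months' does not hold → requirement n/a → met
6. emergency drill 496 days ago vs limit 730 → met
7. staff certified in pediatric first aid 4 ≥ 2 → met
8. condition 'operates past 7 p.m.' holds; staff background re-check 49 days ago vs limit 45 → not met
9. water-quality test 53 days ago vs limit 60 → met
10. unresolved licensing deficiencies 1 > 0 → not met
Not met: 2, 3, 4, 8, 10

2, 3, 4, 8, 10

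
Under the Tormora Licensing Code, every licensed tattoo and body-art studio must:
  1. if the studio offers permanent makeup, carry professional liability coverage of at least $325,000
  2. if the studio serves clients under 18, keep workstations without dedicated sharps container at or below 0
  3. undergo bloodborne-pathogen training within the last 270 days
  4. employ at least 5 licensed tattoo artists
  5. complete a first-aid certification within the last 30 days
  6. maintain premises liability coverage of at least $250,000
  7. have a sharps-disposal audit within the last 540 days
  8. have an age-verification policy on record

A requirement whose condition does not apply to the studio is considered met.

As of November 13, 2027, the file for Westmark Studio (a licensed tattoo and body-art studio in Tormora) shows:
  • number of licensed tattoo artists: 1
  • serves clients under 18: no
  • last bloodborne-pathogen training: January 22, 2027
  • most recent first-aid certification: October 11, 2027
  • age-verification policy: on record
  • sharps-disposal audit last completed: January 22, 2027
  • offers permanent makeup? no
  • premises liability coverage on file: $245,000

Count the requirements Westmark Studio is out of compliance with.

1. condition 'offers permanent makeup' does not hold → requirement n/a → met
2. condition 'serves clients under 18' does not hold → requirement n/a → met
3. bloodborne-pathogen training 295 days ago vs limit 270 → not met
4. licensed tattoo artists 1 < 5 → not met
5. first-aid certification 33 days ago vs limit 30 → not met
6. premises liability coverage $245,000 < $250,000 → not met
7. sharps-disposal audit 295 days ago vs limit 540 → met
8. age-verification policy present → met
Not met: 4 of 8

4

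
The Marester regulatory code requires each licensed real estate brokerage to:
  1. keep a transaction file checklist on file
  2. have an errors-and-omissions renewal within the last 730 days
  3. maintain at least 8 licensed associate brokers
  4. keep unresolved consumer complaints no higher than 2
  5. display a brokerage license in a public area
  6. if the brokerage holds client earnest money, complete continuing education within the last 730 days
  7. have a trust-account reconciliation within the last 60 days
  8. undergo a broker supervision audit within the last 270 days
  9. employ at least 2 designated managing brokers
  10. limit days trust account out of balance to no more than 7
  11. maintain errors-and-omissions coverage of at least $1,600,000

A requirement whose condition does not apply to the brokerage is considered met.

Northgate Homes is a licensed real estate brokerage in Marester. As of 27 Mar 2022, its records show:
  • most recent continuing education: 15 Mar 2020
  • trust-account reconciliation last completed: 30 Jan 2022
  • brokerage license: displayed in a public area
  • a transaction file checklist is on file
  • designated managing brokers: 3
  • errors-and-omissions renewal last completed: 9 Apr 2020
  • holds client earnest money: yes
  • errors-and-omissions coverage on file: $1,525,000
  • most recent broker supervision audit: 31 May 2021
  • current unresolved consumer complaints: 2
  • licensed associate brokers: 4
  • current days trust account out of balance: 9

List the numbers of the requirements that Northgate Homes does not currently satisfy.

3, 6, 8, 10, 11

1. transaction file checklist present → met
2. errors-and-omissions renewal 717 days ago vs limit 730 → met
3. licensed associate brokers 4 < 8 → not met
4. unresolved consumer complaints 2 ≤ 2 → met
5. brokerage license present → met
6. condition 'holds client earnest money' holds; continuing education 742 days ago vs limit 730 → not met
7. trust-account reconciliation 56 days ago vs limit 60 → met
8. broker supervision audit 300 days ago vs limit 270 → not met
9. designated managing brokers 3 ≥ 2 → met
10. days trust account out of balance 9 > 7 → not met
11. errors-and-omissions coverage $1,525,000 < $1,600,000 → not met
Not met: 3, 6, 8, 10, 11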